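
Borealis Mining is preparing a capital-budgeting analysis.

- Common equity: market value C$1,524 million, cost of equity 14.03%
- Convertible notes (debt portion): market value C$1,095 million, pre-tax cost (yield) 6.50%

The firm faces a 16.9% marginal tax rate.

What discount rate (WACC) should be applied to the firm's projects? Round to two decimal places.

Total capital V = 1524 + 1095 = 2619.
Equity: weight = 1524/2619 = 0.5819; cost = 14.03%.
Convertible notes (debt portion): weight = 1095/2619 = 0.4181; after-tax cost = 6.5% × (1 − 16.9%) = 5.4015%.
WACC = 0.5819 × 14.0300% + 0.4181 × 5.4015% = 10.4224%.

10.42%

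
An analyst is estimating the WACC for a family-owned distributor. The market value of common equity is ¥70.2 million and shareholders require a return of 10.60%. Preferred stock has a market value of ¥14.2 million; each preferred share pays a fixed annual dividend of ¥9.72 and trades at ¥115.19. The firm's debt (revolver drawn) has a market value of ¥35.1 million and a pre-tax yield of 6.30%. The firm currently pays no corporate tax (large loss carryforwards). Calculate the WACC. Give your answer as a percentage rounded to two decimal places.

Cost of preferred: Rp = 9.72 / 115.19 = 8.4382%.
Total capital V = 70.2 + 14.2 + 35.1 = 119.5.
Equity: weight = 70.2/119.5 = 0.5874; cost = 10.6%.
Preferred: weight = 14.2/119.5 = 0.1188; cost = 8.4382%.
Revolver drawn: weight = 35.1/119.5 = 0.2937; after-tax cost = 6.3% × (1 − 0%) = 6.3000%.
WACC = 0.5874 × 10.6000% + 0.1188 × 8.4382% + 0.2937 × 6.3000% = 9.0801%.

9.08%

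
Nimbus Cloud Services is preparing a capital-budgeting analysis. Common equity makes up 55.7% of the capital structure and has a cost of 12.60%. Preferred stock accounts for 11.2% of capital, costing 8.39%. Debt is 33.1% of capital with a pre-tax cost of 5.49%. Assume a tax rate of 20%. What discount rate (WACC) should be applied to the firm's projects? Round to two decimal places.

9.41%

After-tax cost of debt = 5.49% × (1 − 20%) = 4.3920%.
WACC = 0.557 × 12.6000% + 0.112 × 8.3900% + 0.331 × 4.3920% = 9.4116%.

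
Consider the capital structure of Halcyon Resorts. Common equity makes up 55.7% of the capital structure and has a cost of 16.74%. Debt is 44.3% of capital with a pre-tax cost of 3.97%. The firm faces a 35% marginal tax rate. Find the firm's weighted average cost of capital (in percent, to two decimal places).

10.47%

After-tax cost of debt = 3.97% × (1 − 35%) = 2.5805%.
WACC = 0.557 × 16.7400% + 0.443 × 2.5805% = 10.4673%.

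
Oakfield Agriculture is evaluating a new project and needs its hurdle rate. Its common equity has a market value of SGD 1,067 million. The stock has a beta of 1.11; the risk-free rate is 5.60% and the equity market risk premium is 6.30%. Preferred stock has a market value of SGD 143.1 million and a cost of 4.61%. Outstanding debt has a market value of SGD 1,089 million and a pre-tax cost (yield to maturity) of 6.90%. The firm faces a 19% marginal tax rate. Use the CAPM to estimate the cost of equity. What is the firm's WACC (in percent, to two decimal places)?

8.78%

Cost of equity via CAPM: Re = 5.6% + 1.11 × 6.3% = 12.5930%.
Total capital V = 1067 + 143.1 + 1089 = 2299.1.
Equity: weight = 1067/2299.1 = 0.4641; cost = 12.593%.
Preferred: weight = 143.1/2299.1 = 0.0622; cost = 4.61%.
Debt: weight = 1089/2299.1 = 0.4737; after-tax cost = 6.9% × (1 − 19%) = 5.5890%.
WACC = 0.4641 × 12.5930% + 0.0622 × 4.6100% + 0.4737 × 5.5890% = 8.7786%.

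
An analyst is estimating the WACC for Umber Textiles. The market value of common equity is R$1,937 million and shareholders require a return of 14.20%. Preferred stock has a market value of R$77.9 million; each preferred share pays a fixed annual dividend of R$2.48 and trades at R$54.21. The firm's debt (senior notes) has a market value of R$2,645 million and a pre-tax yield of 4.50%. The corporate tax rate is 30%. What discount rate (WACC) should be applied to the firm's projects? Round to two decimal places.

Cost of preferred: Rp = 2.48 / 54.21 = 4.5748%.
Total capital V = 1937 + 77.9 + 2645 = 4659.9.
Equity: weight = 1937/4659.9 = 0.4157; cost = 14.2%.
Preferred: weight = 77.9/4659.9 = 0.0167; cost = 4.5748%.
Senior notes: weight = 2645/4659.9 = 0.5676; after-tax cost = 4.5% × (1 − 30%) = 3.1500%.
WACC = 0.4157 × 14.2000% + 0.0167 × 4.5748% + 0.5676 × 3.1500% = 7.7670%.

7.77%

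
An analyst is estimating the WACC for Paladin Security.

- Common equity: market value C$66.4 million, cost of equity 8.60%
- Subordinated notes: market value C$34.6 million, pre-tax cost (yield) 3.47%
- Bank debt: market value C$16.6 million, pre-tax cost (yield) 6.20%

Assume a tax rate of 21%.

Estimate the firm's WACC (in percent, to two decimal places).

6.35%

Total capital V = 66.4 + 34.6 + 16.6 = 117.6.
Equity: weight = 66.4/117.6 = 0.5646; cost = 8.6%.
Subordinated notes: weight = 34.6/117.6 = 0.2942; after-tax cost = 3.47% × (1 − 21%) = 2.7413%.
Bank debt: weight = 16.6/117.6 = 0.1412; after-tax cost = 6.2% × (1 − 21%) = 4.8980%.
WACC = 0.5646 × 8.6000% + 0.2942 × 2.7413% + 0.1412 × 4.8980% = 6.3537%.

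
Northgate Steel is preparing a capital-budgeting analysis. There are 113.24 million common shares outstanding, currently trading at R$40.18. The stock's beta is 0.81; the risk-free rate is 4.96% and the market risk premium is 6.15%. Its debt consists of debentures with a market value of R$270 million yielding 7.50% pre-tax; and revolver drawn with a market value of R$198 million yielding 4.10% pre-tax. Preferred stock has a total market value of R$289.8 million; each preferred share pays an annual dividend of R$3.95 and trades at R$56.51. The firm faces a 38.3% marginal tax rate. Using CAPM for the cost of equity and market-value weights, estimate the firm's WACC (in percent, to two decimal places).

9.23%

Cost of equity via CAPM: Re = 4.96% + 0.81 × 6.15% = 9.9415%.
Cost of preferred: Rp = 3.95 / 56.51 = 6.9899%.
Market value of equity E = 40.18 × 113.24m = 4549.9832m.
Total capital V = 4549.9832 + 289.8 + 270 + 198 = 5307.7832.
Equity: weight = 4549.9832/5307.7832 = 0.8572; cost = 9.9415%.
Preferred: weight = 289.8/5307.7832 = 0.0546; cost = 6.9899%.
Debentures: weight = 270/5307.7832 = 0.0509; after-tax cost = 7.5% × (1 − 38.3%) = 4.6275%.
Revolver drawn: weight = 198/5307.7832 = 0.0373; after-tax cost = 4.1% × (1 − 38.3%) = 2.5297%.
WACC = 0.8572 × 9.9415% + 0.0546 × 6.9899% + 0.0509 × 4.6275% + 0.0373 × 2.5297% = 9.2335%.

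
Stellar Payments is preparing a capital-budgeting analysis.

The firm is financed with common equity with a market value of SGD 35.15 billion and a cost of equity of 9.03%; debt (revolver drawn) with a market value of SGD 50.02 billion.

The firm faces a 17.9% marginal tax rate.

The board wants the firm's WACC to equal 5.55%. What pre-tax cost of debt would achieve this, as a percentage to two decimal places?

3.78%

Total capital V = 35.15 + 50.02 = 85.17.
Equity weight = 35.15/85.17 = 0.4127.
Revolver drawn weight = 50.02/85.17 = 0.5873.
Equity contribution = 0.4127 × 9.03% = 3.7267%.
Remaining for debt = 5.55% − 3.7267% = 1.8233%.
Rd × (1 − 17.9%) × 0.5873 = 1.8233%  ⇒  Rd = 3.7814%.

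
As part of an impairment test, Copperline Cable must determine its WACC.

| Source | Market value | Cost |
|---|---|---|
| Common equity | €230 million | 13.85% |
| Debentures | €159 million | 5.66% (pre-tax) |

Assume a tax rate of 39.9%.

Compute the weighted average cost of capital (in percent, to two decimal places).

Total capital V = 230 + 159 = 389.
Equity: weight = 230/389 = 0.5913; cost = 13.85%.
Debentures: weight = 159/389 = 0.4087; after-tax cost = 5.66% × (1 − 39.9%) = 3.4017%.
WACC = 0.5913 × 13.8500% + 0.4087 × 3.4017% = 9.5793%.

9.58%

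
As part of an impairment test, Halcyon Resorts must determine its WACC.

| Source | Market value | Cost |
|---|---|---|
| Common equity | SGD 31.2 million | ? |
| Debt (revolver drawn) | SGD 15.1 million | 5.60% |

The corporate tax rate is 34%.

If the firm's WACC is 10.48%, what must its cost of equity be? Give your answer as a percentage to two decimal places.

Total capital V = 31.2 + 15.1 = 46.3.
Equity weight = 31.2/46.3 = 0.6739.
Revolver drawn weight = 15.1/46.3 = 0.3261.
Debt contribution = 0.3261 × 5.6% × (1 − 34%) = 1.2054%.
Required equity contribution = 10.48% − 1.2054% = 9.2746%.
Re = 9.2746% / 0.6739 = 13.7633%.

13.76%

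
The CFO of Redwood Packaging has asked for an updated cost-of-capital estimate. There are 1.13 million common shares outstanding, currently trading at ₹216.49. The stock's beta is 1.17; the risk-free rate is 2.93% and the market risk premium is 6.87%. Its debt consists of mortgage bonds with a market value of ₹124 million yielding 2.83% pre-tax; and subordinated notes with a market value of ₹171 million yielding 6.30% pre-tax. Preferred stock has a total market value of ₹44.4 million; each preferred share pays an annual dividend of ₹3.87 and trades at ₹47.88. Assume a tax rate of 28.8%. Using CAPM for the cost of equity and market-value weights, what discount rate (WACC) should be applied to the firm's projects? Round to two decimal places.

Cost of equity via CAPM: Re = 2.93% + 1.17 × 6.87% = 10.9679%.
Cost of preferred: Rp = 3.87 / 47.88 = 8.0827%.
Market value of equity E = 216.49 × 1.13m = 244.6337m.
Total capital V = 244.6337 + 44.4 + 124 + 171 = 584.0337.
Equity: weight = 244.6337/584.0337 = 0.4189; cost = 10.9679%.
Preferred: weight = 44.4/584.0337 = 0.0760; cost = 8.0827%.
Mortgage bonds: weight = 124/584.0337 = 0.2123; after-tax cost = 2.83% × (1 − 28.8%) = 2.0150%.
Subordinated notes: weight = 171/584.0337 = 0.2928; after-tax cost = 6.3% × (1 − 28.8%) = 4.4856%.
WACC = 0.4189 × 10.9679% + 0.0760 × 8.0827% + 0.2123 × 2.0150% + 0.2928 × 4.4856% = 6.9497%.

6.95%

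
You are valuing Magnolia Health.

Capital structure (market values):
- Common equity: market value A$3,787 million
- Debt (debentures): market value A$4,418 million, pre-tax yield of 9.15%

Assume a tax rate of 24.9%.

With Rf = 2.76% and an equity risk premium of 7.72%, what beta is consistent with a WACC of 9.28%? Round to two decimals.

1.21

Total capital V = 3787 + 4418 = 8205.
Equity weight = 3787/8205 = 0.4615.
Debentures weight = 4418/8205 = 0.5385.
Debt contribution = 0.5385 × 9.15% × (1 − 24.9%) = 3.7001%.
Required equity contribution = 9.28% − 3.7001% = 5.5799%  ⇒  Re = 12.0896%.
CAPM: 12.0896% = 2.76% + β × 7.72%  ⇒  β = 1.2085.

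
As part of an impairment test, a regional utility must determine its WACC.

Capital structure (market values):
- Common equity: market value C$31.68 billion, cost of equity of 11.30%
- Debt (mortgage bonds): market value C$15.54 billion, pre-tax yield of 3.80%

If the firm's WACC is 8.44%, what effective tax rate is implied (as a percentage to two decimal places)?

31.33%

Total capital V = 31.68 + 15.54 = 47.22.
Equity weight = 31.68/47.22 = 0.6709.
Mortgage bonds weight = 15.54/47.22 = 0.3291.
Equity contribution = 0.6709 × 11.3% = 7.5812%.
Debt contribution must be 8.44% − 7.5812% = 0.8588%.
0.3291 × 3.8% × (1 − T) = 0.8588%  ⇒  (1 − T) = 0.6867.
T = 31.3270%.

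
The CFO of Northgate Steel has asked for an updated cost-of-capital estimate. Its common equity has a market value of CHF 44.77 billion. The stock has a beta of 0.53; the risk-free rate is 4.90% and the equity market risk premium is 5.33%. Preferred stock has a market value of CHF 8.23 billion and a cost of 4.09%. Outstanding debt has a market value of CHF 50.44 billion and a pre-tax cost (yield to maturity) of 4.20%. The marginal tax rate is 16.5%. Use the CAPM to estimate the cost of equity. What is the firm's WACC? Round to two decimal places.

5.38%

Cost of equity via CAPM: Re = 4.9% + 0.53 × 5.33% = 7.7249%.
Total capital V = 44.77 + 8.23 + 50.44 = 103.44.
Equity: weight = 44.77/103.44 = 0.4328; cost = 7.7249%.
Preferred: weight = 8.23/103.44 = 0.0796; cost = 4.09%.
Debt: weight = 50.44/103.44 = 0.4876; after-tax cost = 4.2% × (1 − 16.5%) = 3.5070%.
WACC = 0.4328 × 7.7249% + 0.0796 × 4.0900% + 0.4876 × 3.5070% = 5.3789%.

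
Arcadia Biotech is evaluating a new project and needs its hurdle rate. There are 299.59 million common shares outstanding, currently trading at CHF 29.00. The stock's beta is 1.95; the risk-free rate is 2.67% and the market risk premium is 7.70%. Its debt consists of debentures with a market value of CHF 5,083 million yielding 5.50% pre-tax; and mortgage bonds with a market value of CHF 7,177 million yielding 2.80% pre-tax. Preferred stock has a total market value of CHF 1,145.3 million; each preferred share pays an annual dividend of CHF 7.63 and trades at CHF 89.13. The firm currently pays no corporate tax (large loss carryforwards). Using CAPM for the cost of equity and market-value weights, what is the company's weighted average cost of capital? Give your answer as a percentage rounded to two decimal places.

Cost of equity via CAPM: Re = 2.67% + 1.95 × 7.7% = 17.6850%.
Cost of preferred: Rp = 7.63 / 89.13 = 8.5605%.
Market value of equity E = 29.0 × 299.59m = 8688.11m.
Total capital V = 8688.11 + 1145.3 + 5083 + 7177 = 22093.41.
Equity: weight = 8688.11/22093.41 = 0.3932; cost = 17.685%.
Preferred: weight = 1145.3/22093.41 = 0.0518; cost = 8.5605%.
Debentures: weight = 5083/22093.41 = 0.2301; after-tax cost = 5.5% × (1 − 0%) = 5.5000%.
Mortgage bonds: weight = 7177/22093.41 = 0.3248; after-tax cost = 2.8% × (1 − 0%) = 2.8000%.
WACC = 0.3932 × 17.6850% + 0.0518 × 8.5605% + 0.2301 × 5.5000% + 0.3248 × 2.8000% = 9.5732%.

9.57%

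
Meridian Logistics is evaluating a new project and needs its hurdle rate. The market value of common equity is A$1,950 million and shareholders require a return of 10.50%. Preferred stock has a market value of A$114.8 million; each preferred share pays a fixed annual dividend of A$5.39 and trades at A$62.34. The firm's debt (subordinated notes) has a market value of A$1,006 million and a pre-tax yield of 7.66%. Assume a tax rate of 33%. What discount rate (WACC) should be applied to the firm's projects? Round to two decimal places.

Cost of preferred: Rp = 5.39 / 62.34 = 8.6461%.
Total capital V = 1950 + 114.8 + 1006 = 3070.8.
Equity: weight = 1950/3070.8 = 0.6350; cost = 10.5%.
Preferred: weight = 114.8/3070.8 = 0.0374; cost = 8.6461%.
Subordinated notes: weight = 1006/3070.8 = 0.3276; after-tax cost = 7.66% × (1 − 33%) = 5.1322%.
WACC = 0.6350 × 10.5000% + 0.0374 × 8.6461% + 0.3276 × 5.1322% = 8.6722%.

8.67%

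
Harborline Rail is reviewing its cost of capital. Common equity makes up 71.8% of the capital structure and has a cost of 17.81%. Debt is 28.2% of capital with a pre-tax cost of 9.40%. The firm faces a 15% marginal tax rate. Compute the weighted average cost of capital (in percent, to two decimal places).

15.04%

After-tax cost of debt = 9.4% × (1 − 15%) = 7.9900%.
WACC = 0.718 × 17.8100% + 0.282 × 7.9900% = 15.0408%.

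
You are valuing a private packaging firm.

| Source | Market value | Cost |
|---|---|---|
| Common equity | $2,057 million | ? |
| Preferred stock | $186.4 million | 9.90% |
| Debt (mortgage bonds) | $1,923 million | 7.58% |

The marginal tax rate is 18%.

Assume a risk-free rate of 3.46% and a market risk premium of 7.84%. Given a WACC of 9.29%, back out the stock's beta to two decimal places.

1.10

Total capital V = 2057 + 186.4 + 1923 = 4166.4.
Equity weight = 2057/4166.4 = 0.4937.
Preferred weight = 186.4/4166.4 = 0.0447.
Mortgage bonds weight = 1923/4166.4 = 0.4615.
Debt contribution = 0.4615 × 7.58% × (1 − 18%) = 2.8688%.
Preferred contribution = 0.0447 × 9.9% = 0.4429%.
Required equity contribution = 9.29% − 3.3117% = 5.9783%  ⇒  Re = 12.1088%.
CAPM: 12.1088% = 3.46% + β × 7.84%  ⇒  β = 1.1032.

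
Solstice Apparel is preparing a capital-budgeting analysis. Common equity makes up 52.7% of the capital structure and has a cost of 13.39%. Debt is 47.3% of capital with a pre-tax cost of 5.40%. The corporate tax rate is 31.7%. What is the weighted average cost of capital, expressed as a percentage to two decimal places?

8.80%

After-tax cost of debt = 5.4% × (1 − 31.7%) = 3.6882%.
WACC = 0.527 × 13.3900% + 0.473 × 3.6882% = 8.8010%.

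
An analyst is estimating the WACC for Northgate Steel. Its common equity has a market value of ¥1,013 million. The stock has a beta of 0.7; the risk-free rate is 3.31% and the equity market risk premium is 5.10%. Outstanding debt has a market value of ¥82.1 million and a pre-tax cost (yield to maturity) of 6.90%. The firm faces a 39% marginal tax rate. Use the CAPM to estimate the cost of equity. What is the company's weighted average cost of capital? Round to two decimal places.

6.68%

Cost of equity via CAPM: Re = 3.31% + 0.7 × 5.1% = 6.8800%.
Total capital V = 1013 + 82.1 = 1095.1.
Equity: weight = 1013/1095.1 = 0.9250; cost = 6.88%.
Debt: weight = 82.1/1095.1 = 0.0750; after-tax cost = 6.9% × (1 − 39%) = 4.2090%.
WACC = 0.9250 × 6.8800% + 0.0750 × 4.2090% = 6.6798%.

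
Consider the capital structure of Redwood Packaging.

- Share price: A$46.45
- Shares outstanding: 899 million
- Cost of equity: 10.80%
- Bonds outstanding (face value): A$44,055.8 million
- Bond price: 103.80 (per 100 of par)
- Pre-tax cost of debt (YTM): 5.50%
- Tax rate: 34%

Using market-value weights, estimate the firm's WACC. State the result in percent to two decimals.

Market value of equity E = 46.45 × 899m = 41758.55m. Market value of debt D = 44055.8m × 103.8/100 = 45729.9204m.
Total capital V = 41758.55 + 45729.9204 = 87488.4704.
Equity: weight = 41758.55/87488.4704 = 0.4773; cost = 10.8%.
Bonds outstanding: weight = 45729.9204/87488.4704 = 0.5227; after-tax cost = 5.5% × (1 − 34%) = 3.6300%.
WACC = 0.4773 × 10.8000% + 0.5227 × 3.6300% = 7.0523%.

7.05%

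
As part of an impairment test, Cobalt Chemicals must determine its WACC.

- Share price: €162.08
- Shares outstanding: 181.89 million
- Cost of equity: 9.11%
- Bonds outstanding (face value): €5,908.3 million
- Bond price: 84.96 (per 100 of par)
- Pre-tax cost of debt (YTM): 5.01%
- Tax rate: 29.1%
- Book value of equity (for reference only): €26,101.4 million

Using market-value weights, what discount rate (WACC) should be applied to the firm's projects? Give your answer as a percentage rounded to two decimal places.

8.30%

Market value of equity E = 162.08 × 181.89m = 29480.7312m. Market value of debt D = 5908.3m × 84.96/100 = 5019.69168m.
Total capital V = 29480.7312 + 5019.69168 = 34500.42288.
Equity: weight = 29480.7312/34500.42288 = 0.8545; cost = 9.11%.
Bonds outstanding: weight = 5019.69168/34500.42288 = 0.1455; after-tax cost = 5.01% × (1 − 29.1%) = 3.5521%.
WACC = 0.8545 × 9.1100% + 0.1455 × 3.5521% = 8.3013%.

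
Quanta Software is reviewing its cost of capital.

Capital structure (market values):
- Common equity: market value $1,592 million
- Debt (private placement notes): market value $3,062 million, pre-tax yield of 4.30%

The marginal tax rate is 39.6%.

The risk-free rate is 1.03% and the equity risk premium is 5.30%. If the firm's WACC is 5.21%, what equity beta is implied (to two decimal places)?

1.74

Total capital V = 1592 + 3062 = 4654.
Equity weight = 1592/4654 = 0.3421.
Private placement notes weight = 3062/4654 = 0.6579.
Debt contribution = 0.6579 × 4.3% × (1 − 39.6%) = 1.7088%.
Required equity contribution = 5.21% − 1.7088% = 3.5012%  ⇒  Re = 10.2354%.
CAPM: 10.2354% = 1.03% + β × 5.3%  ⇒  β = 1.7369.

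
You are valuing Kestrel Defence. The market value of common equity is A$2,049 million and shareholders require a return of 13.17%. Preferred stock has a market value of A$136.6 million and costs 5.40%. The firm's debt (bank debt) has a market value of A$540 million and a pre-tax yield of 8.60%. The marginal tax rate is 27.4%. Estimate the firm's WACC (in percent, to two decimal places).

Total capital V = 2049 + 136.6 + 540 = 2725.6.
Equity: weight = 2049/2725.6 = 0.7518; cost = 13.17%.
Preferred: weight = 136.6/2725.6 = 0.0501; cost = 5.4%.
Bank debt: weight = 540/2725.6 = 0.1981; after-tax cost = 8.6% × (1 − 27.4%) = 6.2436%.
WACC = 0.7518 × 13.1700% + 0.0501 × 5.4000% + 0.1981 × 6.2436% = 11.4083%.

11.41%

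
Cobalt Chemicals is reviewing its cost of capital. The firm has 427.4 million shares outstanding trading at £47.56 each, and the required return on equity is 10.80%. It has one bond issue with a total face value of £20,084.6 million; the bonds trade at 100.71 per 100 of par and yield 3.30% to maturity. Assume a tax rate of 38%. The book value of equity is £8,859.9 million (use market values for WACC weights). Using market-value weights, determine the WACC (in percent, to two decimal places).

6.43%

Market value of equity E = 47.56 × 427.4m = 20327.144m. Market value of debt D = 20084.6m × 100.71/100 = 20227.20066m.
Total capital V = 20327.144 + 20227.20066 = 40554.34466.
Equity: weight = 20327.144/40554.34466 = 0.5012; cost = 10.8%.
Bonds outstanding: weight = 20227.20066/40554.34466 = 0.4988; after-tax cost = 3.3% × (1 − 38%) = 2.0460%.
WACC = 0.5012 × 10.8000% + 0.4988 × 2.0460% = 6.4338%.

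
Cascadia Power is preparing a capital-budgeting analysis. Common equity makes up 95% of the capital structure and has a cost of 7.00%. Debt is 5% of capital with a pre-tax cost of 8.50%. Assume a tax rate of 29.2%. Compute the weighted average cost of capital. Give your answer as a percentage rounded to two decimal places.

6.95%

After-tax cost of debt = 8.5% × (1 − 29.2%) = 6.0180%.
WACC = 0.950 × 7.0000% + 0.050 × 6.0180% = 6.9509%.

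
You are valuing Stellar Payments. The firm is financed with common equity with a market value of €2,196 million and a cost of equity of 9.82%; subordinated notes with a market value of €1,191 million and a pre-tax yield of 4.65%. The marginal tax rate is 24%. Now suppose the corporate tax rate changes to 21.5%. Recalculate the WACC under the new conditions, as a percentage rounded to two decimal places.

7.65%

After the change:
Total capital V = 2196 + 1191 = 3387.
Equity: weight = 2196/3387 = 0.6484; cost = 9.82%.
Subordinated notes: weight = 1191/3387 = 0.3516; after-tax cost = 4.65% × (1 − 21.5%) = 3.6503%.
WACC = 0.6484 × 9.8200% + 0.3516 × 3.6503% = 7.6505%.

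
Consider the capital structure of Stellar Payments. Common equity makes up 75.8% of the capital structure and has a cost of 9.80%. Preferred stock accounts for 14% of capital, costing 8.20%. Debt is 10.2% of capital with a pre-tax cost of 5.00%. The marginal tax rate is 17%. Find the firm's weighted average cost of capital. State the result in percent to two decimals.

9.00%

After-tax cost of debt = 5% × (1 − 17%) = 4.1500%.
WACC = 0.758 × 9.8000% + 0.140 × 8.2000% + 0.102 × 4.1500% = 8.9997%.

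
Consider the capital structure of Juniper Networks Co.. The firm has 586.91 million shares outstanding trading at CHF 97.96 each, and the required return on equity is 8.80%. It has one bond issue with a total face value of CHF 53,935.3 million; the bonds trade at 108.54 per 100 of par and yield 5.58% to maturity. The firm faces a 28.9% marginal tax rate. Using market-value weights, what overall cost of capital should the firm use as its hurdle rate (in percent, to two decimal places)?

Market value of equity E = 97.96 × 586.91m = 57493.7036m. Market value of debt D = 53935.3m × 108.54/100 = 58541.37462m.
Total capital V = 57493.7036 + 58541.37462 = 116035.07822.
Equity: weight = 57493.7036/116035.07822 = 0.4955; cost = 8.8%.
Bonds outstanding: weight = 58541.37462/116035.07822 = 0.5045; after-tax cost = 5.58% × (1 − 28.9%) = 3.9674%.
WACC = 0.4955 × 8.8000% + 0.5045 × 3.9674% = 6.3619%.

6.36%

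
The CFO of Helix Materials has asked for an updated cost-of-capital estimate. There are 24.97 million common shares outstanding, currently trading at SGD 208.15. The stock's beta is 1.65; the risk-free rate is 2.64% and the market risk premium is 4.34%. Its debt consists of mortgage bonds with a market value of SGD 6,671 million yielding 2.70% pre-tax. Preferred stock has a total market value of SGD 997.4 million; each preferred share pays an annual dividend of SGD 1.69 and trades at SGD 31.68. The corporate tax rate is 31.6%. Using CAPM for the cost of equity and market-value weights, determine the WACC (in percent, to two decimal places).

Cost of equity via CAPM: Re = 2.64% + 1.65 × 4.34% = 9.8010%.
Cost of preferred: Rp = 1.69 / 31.68 = 5.3346%.
Market value of equity E = 208.15 × 24.97m = 5197.5055m.
Total capital V = 5197.5055 + 997.4 + 6671 = 12865.9055.
Equity: weight = 5197.5055/12865.9055 = 0.4040; cost = 9.801%.
Preferred: weight = 997.4/12865.9055 = 0.0775; cost = 5.3346%.
Mortgage bonds: weight = 6671/12865.9055 = 0.5185; after-tax cost = 2.7% × (1 − 31.6%) = 1.8468%.
WACC = 0.4040 × 9.8010% + 0.0775 × 5.3346% + 0.5185 × 1.8468% = 5.3305%.

5.33%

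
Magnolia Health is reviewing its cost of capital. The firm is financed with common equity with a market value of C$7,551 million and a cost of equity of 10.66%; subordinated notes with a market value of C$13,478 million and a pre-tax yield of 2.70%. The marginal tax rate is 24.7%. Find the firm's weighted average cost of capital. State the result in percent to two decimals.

Total capital V = 7551 + 13478 = 21029.
Equity: weight = 7551/21029 = 0.3591; cost = 10.66%.
Subordinated notes: weight = 13478/21029 = 0.6409; after-tax cost = 2.7% × (1 − 24.7%) = 2.0331%.
WACC = 0.3591 × 10.6600% + 0.6409 × 2.0331% = 5.1308%.

5.13%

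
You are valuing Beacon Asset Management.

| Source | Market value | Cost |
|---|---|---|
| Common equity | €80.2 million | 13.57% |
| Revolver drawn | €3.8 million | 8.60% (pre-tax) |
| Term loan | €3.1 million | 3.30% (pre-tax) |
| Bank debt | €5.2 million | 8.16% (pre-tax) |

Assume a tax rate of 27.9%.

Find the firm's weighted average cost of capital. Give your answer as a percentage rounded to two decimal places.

12.46%

Total capital V = 80.2 + 3.8 + 3.1 + 5.2 = 92.3.
Equity: weight = 80.2/92.3 = 0.8689; cost = 13.57%.
Revolver drawn: weight = 3.8/92.3 = 0.0412; after-tax cost = 8.6% × (1 − 27.9%) = 6.2006%.
Term loan: weight = 3.1/92.3 = 0.0336; after-tax cost = 3.3% × (1 − 27.9%) = 2.3793%.
Bank debt: weight = 5.2/92.3 = 0.0563; after-tax cost = 8.16% × (1 − 27.9%) = 5.8834%.
WACC = 0.8689 × 13.5700% + 0.0412 × 6.2006% + 0.0336 × 2.3793% + 0.0563 × 5.8834% = 12.4577%.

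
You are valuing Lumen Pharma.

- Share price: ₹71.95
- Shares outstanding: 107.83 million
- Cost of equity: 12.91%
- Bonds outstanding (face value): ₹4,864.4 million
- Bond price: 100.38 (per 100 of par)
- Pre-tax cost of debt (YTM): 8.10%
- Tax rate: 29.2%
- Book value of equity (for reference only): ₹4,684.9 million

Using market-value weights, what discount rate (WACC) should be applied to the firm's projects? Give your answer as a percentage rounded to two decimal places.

10.14%

Market value of equity E = 71.95 × 107.83m = 7758.3685m. Market value of debt D = 4864.4m × 100.38/100 = 4882.88472m.
Total capital V = 7758.3685 + 4882.88472 = 12641.25322.
Equity: weight = 7758.3685/12641.25322 = 0.6137; cost = 12.91%.
Bonds outstanding: weight = 4882.88472/12641.25322 = 0.3863; after-tax cost = 8.1% × (1 − 29.2%) = 5.7348%.
WACC = 0.6137 × 12.9100% + 0.3863 × 5.7348% = 10.1385%.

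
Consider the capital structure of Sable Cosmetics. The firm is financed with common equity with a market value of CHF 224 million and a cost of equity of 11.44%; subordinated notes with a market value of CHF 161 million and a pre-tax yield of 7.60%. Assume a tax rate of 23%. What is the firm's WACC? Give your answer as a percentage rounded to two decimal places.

9.10%

Total capital V = 224 + 161 = 385.
Equity: weight = 224/385 = 0.5818; cost = 11.44%.
Subordinated notes: weight = 161/385 = 0.4182; after-tax cost = 7.6% × (1 − 23%) = 5.8520%.
WACC = 0.5818 × 11.4400% + 0.4182 × 5.8520% = 9.1032%.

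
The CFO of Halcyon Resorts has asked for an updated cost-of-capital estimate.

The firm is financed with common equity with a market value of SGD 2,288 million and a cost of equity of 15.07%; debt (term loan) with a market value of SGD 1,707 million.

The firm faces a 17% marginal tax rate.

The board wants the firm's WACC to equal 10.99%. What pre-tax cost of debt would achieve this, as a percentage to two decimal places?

6.65%

Total capital V = 2288 + 1707 = 3995.
Equity weight = 2288/3995 = 0.5727.
Term loan weight = 1707/3995 = 0.4273.
Equity contribution = 0.5727 × 15.07% = 8.6308%.
Remaining for debt = 10.99% − 8.6308% = 2.3592%.
Rd × (1 − 17%) × 0.4273 = 2.3592%  ⇒  Rd = 6.6522%.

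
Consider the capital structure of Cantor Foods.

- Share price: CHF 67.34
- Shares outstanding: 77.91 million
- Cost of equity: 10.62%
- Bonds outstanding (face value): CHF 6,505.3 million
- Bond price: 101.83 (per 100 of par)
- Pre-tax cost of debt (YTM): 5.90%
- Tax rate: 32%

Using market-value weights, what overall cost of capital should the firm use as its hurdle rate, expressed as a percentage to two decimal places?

Market value of equity E = 67.34 × 77.91m = 5246.4594m. Market value of debt D = 6505.3m × 101.83/100 = 6624.34699m.
Total capital V = 5246.4594 + 6624.34699 = 11870.80639.
Equity: weight = 5246.4594/11870.80639 = 0.4420; cost = 10.62%.
Bonds outstanding: weight = 6624.34699/11870.80639 = 0.5580; after-tax cost = 5.9% × (1 − 32%) = 4.0120%.
WACC = 0.4420 × 10.6200% + 0.5580 × 4.0120% = 6.9325%.

6.93%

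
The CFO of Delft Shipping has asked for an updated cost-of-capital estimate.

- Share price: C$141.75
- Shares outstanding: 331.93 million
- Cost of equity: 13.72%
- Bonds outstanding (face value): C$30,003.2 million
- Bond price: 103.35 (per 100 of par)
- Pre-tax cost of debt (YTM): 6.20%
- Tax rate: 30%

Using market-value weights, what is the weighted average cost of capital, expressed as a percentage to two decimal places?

9.99%

Market value of equity E = 141.75 × 331.93m = 47051.0775m. Market value of debt D = 30003.2m × 103.35/100 = 31008.3072m.
Total capital V = 47051.0775 + 31008.3072 = 78059.3847.
Equity: weight = 47051.0775/78059.3847 = 0.6028; cost = 13.72%.
Bonds outstanding: weight = 31008.3072/78059.3847 = 0.3972; after-tax cost = 6.2% × (1 − 30%) = 4.3400%.
WACC = 0.6028 × 13.7200% + 0.3972 × 4.3400% = 9.9939%.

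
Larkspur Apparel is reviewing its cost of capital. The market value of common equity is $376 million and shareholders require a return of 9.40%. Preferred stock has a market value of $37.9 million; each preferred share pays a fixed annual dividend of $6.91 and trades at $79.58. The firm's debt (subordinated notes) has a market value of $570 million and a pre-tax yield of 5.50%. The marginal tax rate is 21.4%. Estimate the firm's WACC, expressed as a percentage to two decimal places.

Cost of preferred: Rp = 6.91 / 79.58 = 8.6831%.
Total capital V = 376 + 37.9 + 570 = 983.9.
Equity: weight = 376/983.9 = 0.3822; cost = 9.4%.
Preferred: weight = 37.9/983.9 = 0.0385; cost = 8.6831%.
Subordinated notes: weight = 570/983.9 = 0.5793; after-tax cost = 5.5% × (1 − 21.4%) = 4.3230%.
WACC = 0.3822 × 9.4000% + 0.0385 × 8.6831% + 0.5793 × 4.3230% = 6.4311%.

6.43%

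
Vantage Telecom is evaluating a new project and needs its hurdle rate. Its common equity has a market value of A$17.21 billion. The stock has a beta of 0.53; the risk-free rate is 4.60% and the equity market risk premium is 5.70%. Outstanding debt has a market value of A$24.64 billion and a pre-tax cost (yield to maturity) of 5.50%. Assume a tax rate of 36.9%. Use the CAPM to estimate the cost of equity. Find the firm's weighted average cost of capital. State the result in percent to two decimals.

Cost of equity via CAPM: Re = 4.6% + 0.53 × 5.7% = 7.6210%.
Total capital V = 17.21 + 24.64 = 41.85.
Equity: weight = 17.21/41.85 = 0.4112; cost = 7.621%.
Debt: weight = 24.64/41.85 = 0.5888; after-tax cost = 5.5% × (1 − 36.9%) = 3.4705%.
WACC = 0.4112 × 7.6210% + 0.5888 × 3.4705% = 5.1773%.

5.18%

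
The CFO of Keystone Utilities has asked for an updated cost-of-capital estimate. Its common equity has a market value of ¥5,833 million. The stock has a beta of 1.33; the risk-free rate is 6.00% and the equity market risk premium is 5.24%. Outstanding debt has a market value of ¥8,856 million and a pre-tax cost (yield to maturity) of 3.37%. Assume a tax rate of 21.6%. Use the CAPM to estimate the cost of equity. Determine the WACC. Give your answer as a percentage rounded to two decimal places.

6.74%

Cost of equity via CAPM: Re = 6.0% + 1.33 × 5.24% = 12.9692%.
Total capital V = 5833 + 8856 = 14689.
Equity: weight = 5833/14689 = 0.3971; cost = 12.9692%.
Debt: weight = 8856/14689 = 0.6029; after-tax cost = 3.37% × (1 − 21.6%) = 2.6421%.
WACC = 0.3971 × 12.9692% + 0.6029 × 2.6421% = 6.7430%.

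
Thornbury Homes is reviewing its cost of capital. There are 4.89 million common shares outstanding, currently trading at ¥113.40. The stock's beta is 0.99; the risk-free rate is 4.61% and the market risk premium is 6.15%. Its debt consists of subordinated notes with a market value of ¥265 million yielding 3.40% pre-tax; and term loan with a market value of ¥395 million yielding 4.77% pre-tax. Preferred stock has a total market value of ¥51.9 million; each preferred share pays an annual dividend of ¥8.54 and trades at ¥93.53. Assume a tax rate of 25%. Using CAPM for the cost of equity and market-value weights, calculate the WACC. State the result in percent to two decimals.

Cost of equity via CAPM: Re = 4.61% + 0.99 × 6.15% = 10.6985%.
Cost of preferred: Rp = 8.54 / 93.53 = 9.1308%.
Market value of equity E = 113.4 × 4.89m = 554.526m.
Total capital V = 554.526 + 51.9 + 265 + 395 = 1266.426.
Equity: weight = 554.526/1266.426 = 0.4379; cost = 10.6985%.
Preferred: weight = 51.9/1266.426 = 0.0410; cost = 9.1308%.
Subordinated notes: weight = 265/1266.426 = 0.2093; after-tax cost = 3.4% × (1 − 25%) = 2.5500%.
Term loan: weight = 395/1266.426 = 0.3119; after-tax cost = 4.77% × (1 − 25%) = 3.5775%.
WACC = 0.4379 × 10.6985% + 0.0410 × 9.1308% + 0.2093 × 2.5500% + 0.3119 × 3.5775% = 6.7081%.

6.71%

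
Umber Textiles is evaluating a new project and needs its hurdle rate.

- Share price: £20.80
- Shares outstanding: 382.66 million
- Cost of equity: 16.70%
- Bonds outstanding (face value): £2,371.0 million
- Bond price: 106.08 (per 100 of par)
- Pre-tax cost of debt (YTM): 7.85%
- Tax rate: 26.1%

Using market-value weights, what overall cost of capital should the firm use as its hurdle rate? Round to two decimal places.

Market value of equity E = 20.8 × 382.66m = 7959.328m. Market value of debt D = 2371m × 106.08/100 = 2515.1568m.
Total capital V = 7959.328 + 2515.1568 = 10474.4848.
Equity: weight = 7959.328/10474.4848 = 0.7599; cost = 16.7%.
Bonds outstanding: weight = 2515.1568/10474.4848 = 0.2401; after-tax cost = 7.85% × (1 − 26.1%) = 5.8011%.
WACC = 0.7599 × 16.7000% + 0.2401 × 5.8011% = 14.0829%.

14.08%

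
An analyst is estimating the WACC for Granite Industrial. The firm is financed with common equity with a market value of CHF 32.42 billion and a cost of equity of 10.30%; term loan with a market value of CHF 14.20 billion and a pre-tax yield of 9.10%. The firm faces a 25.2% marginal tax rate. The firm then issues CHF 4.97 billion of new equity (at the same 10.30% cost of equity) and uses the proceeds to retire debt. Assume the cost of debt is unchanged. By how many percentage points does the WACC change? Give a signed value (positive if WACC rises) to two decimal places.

+0.37 pp

Current WACC:
Total capital V = 32.42 + 14.2 = 46.62.
Equity: weight = 32.42/46.62 = 0.6954; cost = 10.3%.
Term loan: weight = 14.2/46.62 = 0.3046; after-tax cost = 9.1% × (1 − 25.2%) = 6.8068%.
WACC = 0.6954 × 10.3000% + 0.3046 × 6.8068% = 9.2360%.
After the change:
Total capital V = 37.39 + 9.23 = 46.62.
Equity: weight = 37.39/46.62 = 0.8020; cost = 10.3%.
Term loan: weight = 9.23/46.62 = 0.1980; after-tax cost = 9.1% × (1 − 25.2%) = 6.8068%.
WACC = 0.8020 × 10.3000% + 0.1980 × 6.8068% = 9.6084%.
Change in WACC = 9.6084% − 9.2360% = 0.3724 pp.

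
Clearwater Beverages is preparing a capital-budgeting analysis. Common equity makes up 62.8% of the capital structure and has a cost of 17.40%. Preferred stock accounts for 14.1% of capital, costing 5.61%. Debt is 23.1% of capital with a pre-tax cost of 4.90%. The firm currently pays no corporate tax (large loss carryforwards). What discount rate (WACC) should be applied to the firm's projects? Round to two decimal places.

After-tax cost of debt = 4.9% × (1 − 0%) = 4.9000%.
WACC = 0.628 × 17.4000% + 0.141 × 5.6100% + 0.231 × 4.9000% = 12.8501%.

12.85%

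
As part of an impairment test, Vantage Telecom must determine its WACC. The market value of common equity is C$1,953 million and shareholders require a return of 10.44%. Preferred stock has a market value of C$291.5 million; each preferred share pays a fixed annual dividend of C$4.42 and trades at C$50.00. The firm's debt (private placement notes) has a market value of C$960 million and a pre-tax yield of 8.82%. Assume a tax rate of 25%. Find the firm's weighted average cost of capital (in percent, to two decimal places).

Cost of preferred: Rp = 4.42 / 50.0 = 8.8400%.
Total capital V = 1953 + 291.5 + 960 = 3204.5.
Equity: weight = 1953/3204.5 = 0.6095; cost = 10.44%.
Preferred: weight = 291.5/3204.5 = 0.0910; cost = 8.84%.
Private placement notes: weight = 960/3204.5 = 0.2996; after-tax cost = 8.82% × (1 − 25%) = 6.6150%.
WACC = 0.6095 × 10.4400% + 0.0910 × 8.8400% + 0.2996 × 6.6150% = 9.1486%.

9.15%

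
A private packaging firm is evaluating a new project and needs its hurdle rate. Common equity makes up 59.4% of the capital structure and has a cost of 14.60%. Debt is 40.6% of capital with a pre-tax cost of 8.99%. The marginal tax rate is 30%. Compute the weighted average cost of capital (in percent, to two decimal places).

11.23%

After-tax cost of debt = 8.99% × (1 − 30%) = 6.2930%.
WACC = 0.594 × 14.6000% + 0.406 × 6.2930% = 11.2274%.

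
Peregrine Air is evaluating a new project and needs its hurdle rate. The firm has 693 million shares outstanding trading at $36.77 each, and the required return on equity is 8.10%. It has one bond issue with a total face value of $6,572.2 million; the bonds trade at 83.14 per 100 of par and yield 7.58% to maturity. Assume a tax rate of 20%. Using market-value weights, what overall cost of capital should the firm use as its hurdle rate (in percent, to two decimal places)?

7.74%

Market value of equity E = 36.77 × 693m = 25481.61m. Market value of debt D = 6572.2m × 83.14/100 = 5464.12708m.
Total capital V = 25481.61 + 5464.12708 = 30945.73708.
Equity: weight = 25481.61/30945.73708 = 0.8234; cost = 8.1%.
Bonds outstanding: weight = 5464.12708/30945.73708 = 0.1766; after-tax cost = 7.58% × (1 − 20%) = 6.0640%.
WACC = 0.8234 × 8.1000% + 0.1766 × 6.0640% = 7.7405%.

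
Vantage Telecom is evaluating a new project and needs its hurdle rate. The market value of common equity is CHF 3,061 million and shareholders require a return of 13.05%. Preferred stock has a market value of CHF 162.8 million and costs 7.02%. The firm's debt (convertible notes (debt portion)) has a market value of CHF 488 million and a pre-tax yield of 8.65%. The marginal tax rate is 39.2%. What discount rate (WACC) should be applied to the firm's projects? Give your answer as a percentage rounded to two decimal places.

11.76%

Total capital V = 3061 + 162.8 + 488 = 3711.8.
Equity: weight = 3061/3711.8 = 0.8247; cost = 13.05%.
Preferred: weight = 162.8/3711.8 = 0.0439; cost = 7.02%.
Convertible notes (debt portion): weight = 488/3711.8 = 0.1315; after-tax cost = 8.65% × (1 − 39.2%) = 5.2592%.
WACC = 0.8247 × 13.0500% + 0.0439 × 7.0200% + 0.1315 × 5.2592% = 11.7612%.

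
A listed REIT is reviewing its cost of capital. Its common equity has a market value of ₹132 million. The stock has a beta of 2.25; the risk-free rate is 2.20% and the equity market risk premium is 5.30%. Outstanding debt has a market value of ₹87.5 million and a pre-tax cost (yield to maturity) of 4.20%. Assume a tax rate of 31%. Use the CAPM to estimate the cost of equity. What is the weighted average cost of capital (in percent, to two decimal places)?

9.65%

Cost of equity via CAPM: Re = 2.2% + 2.25 × 5.3% = 14.1250%.
Total capital V = 132 + 87.5 = 219.5.
Equity: weight = 132/219.5 = 0.6014; cost = 14.125%.
Debt: weight = 87.5/219.5 = 0.3986; after-tax cost = 4.2% × (1 − 31%) = 2.8980%.
WACC = 0.6014 × 14.1250% + 0.3986 × 2.8980% = 9.6495%.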